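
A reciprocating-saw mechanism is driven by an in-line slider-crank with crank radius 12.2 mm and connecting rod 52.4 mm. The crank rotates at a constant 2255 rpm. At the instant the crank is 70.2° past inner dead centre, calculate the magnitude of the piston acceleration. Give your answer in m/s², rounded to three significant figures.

106

ω = 2π·2255/60 = 236.1 rad/s
x(θ) = r cosθ + √(L² − r² sin²θ); with ω constant, a = ω²·d²x/dθ².
d²x/dθ² = −r cosθ − r²(cos2θ)/√u − r⁴ sin²2θ/(4u^{3/2}),  u = L² − r² sin²θ = 0.002614 m².
Substituting r = 0.0122 m, L = 0.0524 m, θ = 70.2°: d²x/dθ² = -0.0019063 m.
a = ω²·d²x/dθ² = (236.1)²·(-0.0019063) = -106.3 m/s²;  |a| = 106.3 m/s².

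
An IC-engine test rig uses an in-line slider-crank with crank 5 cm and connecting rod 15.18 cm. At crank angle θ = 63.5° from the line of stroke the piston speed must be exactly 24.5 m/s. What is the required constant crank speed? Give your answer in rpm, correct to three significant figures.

4530

For an in-line slider-crank, |v_piston| = rω|sinθ|·[1 + r cosθ/√(L² − r² sin²θ)].
With r = 0.05 m, L = 0.1518 m, θ = 63.5°: the bracketed kinematic factor |dx/dθ| = 0.051629 m.
ω = v/|dx/dθ| = 24.5/0.051629 = 474.54 rad/s.
N = 60ω/(2π) = 4531.5 rpm.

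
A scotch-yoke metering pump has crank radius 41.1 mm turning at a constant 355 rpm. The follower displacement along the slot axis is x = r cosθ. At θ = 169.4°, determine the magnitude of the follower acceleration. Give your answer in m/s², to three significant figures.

ω = 37.18 rad/s (from 355 rpm).
x = r cosθ ⇒ ẍ = −rω² cosθ (ω constant).
|a| = rω²|cosθ| = 0.0411·(37.18)²·|cos 169.4°| = 55.832 m/s².

55.8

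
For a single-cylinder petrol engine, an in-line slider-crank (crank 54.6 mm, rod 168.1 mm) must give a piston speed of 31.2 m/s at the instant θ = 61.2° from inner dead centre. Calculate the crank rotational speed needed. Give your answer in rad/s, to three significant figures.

For an in-line slider-crank, |v_piston| = rω|sinθ|·[1 + r cosθ/√(L² − r² sin²θ)].
With r = 0.0546 m, L = 0.1681 m, θ = 61.2°: the bracketed kinematic factor |dx/dθ| = 0.055656 m.
ω = v/|dx/dθ| = 31.2/0.055656 = 560.58 rad/s.

561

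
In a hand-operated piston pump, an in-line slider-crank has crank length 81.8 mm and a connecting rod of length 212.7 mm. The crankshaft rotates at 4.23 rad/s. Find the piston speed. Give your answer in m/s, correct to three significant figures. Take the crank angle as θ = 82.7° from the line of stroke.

0.361

ω = 4.23 rad/s
For an in-line slider-crank, x = r cosθ + √(L² − r² sin²θ), so v = −rω sinθ·[1 + r cosθ/√(L² − r² sin²θ)].
With r = 0.0818 m, L = 0.2127 m, θ = 82.7°: √(L² − r² sin²θ) = 0.19662 m.
v = −0.0818·4.23·0.99189·[1 + 0.0818·0.12706/0.19662] = -0.36135 m/s.
|v| = 0.36135 m/s.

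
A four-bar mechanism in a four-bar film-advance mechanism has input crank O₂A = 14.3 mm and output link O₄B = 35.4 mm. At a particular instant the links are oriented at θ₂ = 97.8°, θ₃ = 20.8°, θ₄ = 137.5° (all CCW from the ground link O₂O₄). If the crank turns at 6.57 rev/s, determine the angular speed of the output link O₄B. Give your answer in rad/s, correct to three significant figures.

ω₂ = 41.28 rad/s (from 6.57 rev/s).
Differentiating the loop-closure r₂e^{iθ₂}+r₃e^{iθ₃}=r₁+r₄e^{iθ₄} gives r₂ω₂e^{iθ₂}+r₃ω₃e^{iθ₃}=r₄ω₄e^{iθ₄}.
Eliminating the other unknown: ω₄ = r₂ω₂ sin(θ₂−θ₃) / [r₄ sin(θ₄−θ₃)].
Numerator sine = +0.97437; denominator sine = +0.89337.
Result = 0.0143·41.28·(+0.97437) / (0.0354·(+0.89337)) = +18.187 rad/s; magnitude 18.187 rad/s.

18.2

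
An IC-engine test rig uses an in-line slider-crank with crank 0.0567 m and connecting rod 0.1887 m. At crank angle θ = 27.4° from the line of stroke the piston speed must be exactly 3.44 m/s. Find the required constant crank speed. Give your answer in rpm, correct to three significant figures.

For an in-line slider-crank, |v_piston| = rω|sinθ|·[1 + r cosθ/√(L² − r² sin²θ)].
With r = 0.0567 m, L = 0.1887 m, θ = 27.4°: the bracketed kinematic factor |dx/dθ| = 0.033122 m.
ω = v/|dx/dθ| = 3.44/0.033122 = 103.86 rad/s.
N = 60ω/(2π) = 991.78 rpm.

992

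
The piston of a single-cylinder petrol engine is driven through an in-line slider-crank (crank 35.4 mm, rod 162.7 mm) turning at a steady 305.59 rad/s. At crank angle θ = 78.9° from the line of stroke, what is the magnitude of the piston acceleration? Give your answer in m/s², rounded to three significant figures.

ω = 305.6 rad/s
x(θ) = r cosθ + √(L² − r² sin²θ); with ω constant, a = ω²·d²x/dθ².
d²x/dθ² = −r cosθ − r²(cos2θ)/√u − r⁴ sin²2θ/(4u^{3/2}),  u = L² − r² sin²θ = 0.0252646 m².
Substituting r = 0.0354 m, L = 0.1627 m, θ = 78.9°: d²x/dθ² = +0.00047039 m.
a = ω²·d²x/dθ² = (305.6)²·(+0.00047039) = +43.928 m/s²;  |a| = 43.928 m/s².

43.9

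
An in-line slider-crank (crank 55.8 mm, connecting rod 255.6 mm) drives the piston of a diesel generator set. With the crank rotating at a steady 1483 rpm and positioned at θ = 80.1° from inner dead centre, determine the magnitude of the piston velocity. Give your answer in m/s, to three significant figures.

8.86

ω = 2π·1483/60 = 155.3 rad/s
For an in-line slider-crank, x = r cosθ + √(L² − r² sin²θ), so v = −rω sinθ·[1 + r cosθ/√(L² − r² sin²θ)].
With r = 0.0558 m, L = 0.2556 m, θ = 80.1°: √(L² − r² sin²θ) = 0.24962 m.
v = −0.0558·155.3·0.98511·[1 + 0.0558·0.17193/0.24962] = -8.8648 m/s.
|v| = 8.8648 m/s.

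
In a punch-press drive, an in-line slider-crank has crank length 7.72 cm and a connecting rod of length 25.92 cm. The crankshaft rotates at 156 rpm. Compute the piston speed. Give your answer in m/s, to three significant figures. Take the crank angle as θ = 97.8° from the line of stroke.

1.20

ω = 2π·156/60 = 16.34 rad/s
For an in-line slider-crank, x = r cosθ + √(L² − r² sin²θ), so v = −rω sinθ·[1 + r cosθ/√(L² − r² sin²θ)].
With r = 0.0772 m, L = 0.2592 m, θ = 97.8°: √(L² − r² sin²θ) = 0.24766 m.
v = −0.0772·16.34·0.99075·[1 + 0.0772·-0.13572/0.24766] = -1.1966 m/s.
|v| = 1.1966 m/s.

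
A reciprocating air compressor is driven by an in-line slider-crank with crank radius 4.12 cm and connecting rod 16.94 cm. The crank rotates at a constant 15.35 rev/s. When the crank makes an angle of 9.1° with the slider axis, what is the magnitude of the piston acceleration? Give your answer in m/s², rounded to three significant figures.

ω = 2π·15.3 = 96.45 rad/s
x(θ) = r cosθ + √(L² − r² sin²θ); with ω constant, a = ω²·d²x/dθ².
d²x/dθ² = −r cosθ − r²(cos2θ)/√u − r⁴ sin²2θ/(4u^{3/2}),  u = L² − r² sin²θ = 0.0286539 m².
Substituting r = 0.0412 m, L = 0.1694 m, θ = 9.1°: d²x/dθ² = -0.050222 m.
a = ω²·d²x/dθ² = (96.45)²·(-0.050222) = -467.17 m/s²;  |a| = 467.17 m/s².

467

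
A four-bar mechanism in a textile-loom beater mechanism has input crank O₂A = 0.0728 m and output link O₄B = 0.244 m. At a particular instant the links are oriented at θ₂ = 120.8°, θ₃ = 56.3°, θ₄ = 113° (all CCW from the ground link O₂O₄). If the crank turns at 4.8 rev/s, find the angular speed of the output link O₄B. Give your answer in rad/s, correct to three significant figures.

ω₂ = 30.16 rad/s (from 4.8 rev/s).
Differentiating the loop-closure r₂e^{iθ₂}+r₃e^{iθ₃}=r₁+r₄e^{iθ₄} gives r₂ω₂e^{iθ₂}+r₃ω₃e^{iθ₃}=r₄ω₄e^{iθ₄}.
Eliminating the other unknown: ω₄ = r₂ω₂ sin(θ₂−θ₃) / [r₄ sin(θ₄−θ₃)].
Numerator sine = +0.90259; denominator sine = +0.83581.
Result = 0.0728·30.16·(+0.90259) / (0.244·(+0.83581)) = +9.7173 rad/s; magnitude 9.7173 rad/s.

9.72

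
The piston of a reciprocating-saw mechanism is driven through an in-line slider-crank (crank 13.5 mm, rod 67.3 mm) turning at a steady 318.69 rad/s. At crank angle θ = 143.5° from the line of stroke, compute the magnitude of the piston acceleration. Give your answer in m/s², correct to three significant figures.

ω = 318.7 rad/s
x(θ) = r cosθ + √(L² − r² sin²θ); with ω constant, a = ω²·d²x/dθ².
d²x/dθ² = −r cosθ − r²(cos2θ)/√u − r⁴ sin²2θ/(4u^{3/2}),  u = L² − r² sin²θ = 0.00446481 m².
Substituting r = 0.0135 m, L = 0.0673 m, θ = 143.5°: d²x/dθ² = +0.010029 m.
a = ω²·d²x/dθ² = (318.7)²·(+0.010029) = +1018.6 m/s²;  |a| = 1018.6 m/s².

1020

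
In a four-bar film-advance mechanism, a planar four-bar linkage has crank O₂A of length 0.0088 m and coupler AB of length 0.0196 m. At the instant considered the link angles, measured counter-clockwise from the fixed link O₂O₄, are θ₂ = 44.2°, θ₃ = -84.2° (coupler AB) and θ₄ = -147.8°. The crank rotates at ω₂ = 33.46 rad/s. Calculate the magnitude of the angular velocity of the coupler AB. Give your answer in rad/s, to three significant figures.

ω₂ = 33.46 rad/s
Differentiating the loop-closure r₂e^{iθ₂}+r₃e^{iθ₃}=r₁+r₄e^{iθ₄} gives r₂ω₂e^{iθ₂}+r₃ω₃e^{iθ₃}=r₄ω₄e^{iθ₄}.
Eliminating the other unknown: ω₃ = r₂ω₂ sin(θ₄−θ₂) / [r₃ sin(θ₃−θ₄)].
Numerator sine = +0.20791; denominator sine = +0.89571.
Result = 0.0088·33.46·(+0.20791) / (0.0196·(+0.89571)) = +3.4871 rad/s; magnitude 3.4871 rad/s.

3.49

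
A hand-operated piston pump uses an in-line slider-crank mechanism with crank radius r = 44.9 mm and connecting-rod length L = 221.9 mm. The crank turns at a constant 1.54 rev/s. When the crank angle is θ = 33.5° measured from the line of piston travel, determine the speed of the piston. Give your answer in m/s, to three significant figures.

ω = 2π·1.54 = 9.676 rad/s
For an in-line slider-crank, x = r cosθ + √(L² − r² sin²θ), so v = −rω sinθ·[1 + r cosθ/√(L² − r² sin²θ)].
With r = 0.0449 m, L = 0.2219 m, θ = 33.5°: √(L² − r² sin²θ) = 0.22051 m.
v = −0.0449·9.676·0.55194·[1 + 0.0449·0.83389/0.22051] = -0.28051 m/s.
|v| = 0.28051 m/s.

0.281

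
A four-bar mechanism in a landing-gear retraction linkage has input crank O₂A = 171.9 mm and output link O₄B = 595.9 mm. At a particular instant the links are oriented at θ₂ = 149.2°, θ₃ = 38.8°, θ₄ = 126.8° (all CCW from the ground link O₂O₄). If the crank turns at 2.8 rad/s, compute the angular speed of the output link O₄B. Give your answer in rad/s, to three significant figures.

ω₂ = 2.8 rad/s
Differentiating the loop-closure r₂e^{iθ₂}+r₃e^{iθ₃}=r₁+r₄e^{iθ₄} gives r₂ω₂e^{iθ₂}+r₃ω₃e^{iθ₃}=r₄ω₄e^{iθ₄}.
Eliminating the other unknown: ω₄ = r₂ω₂ sin(θ₂−θ₃) / [r₄ sin(θ₄−θ₃)].
Numerator sine = +0.93728; denominator sine = +0.99939.
Result = 0.1719·2.8·(+0.93728) / (0.5959·(+0.99939)) = +0.75752 rad/s; magnitude 0.75752 rad/s.

0.758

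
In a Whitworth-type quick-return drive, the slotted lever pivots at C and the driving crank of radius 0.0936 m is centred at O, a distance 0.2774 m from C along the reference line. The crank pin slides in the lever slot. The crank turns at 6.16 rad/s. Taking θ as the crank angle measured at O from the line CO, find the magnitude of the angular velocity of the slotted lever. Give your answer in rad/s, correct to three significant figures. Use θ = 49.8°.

ω = 6.16 rad/s
Crank pin A relative to C: A = (d + r cosθ, r sinθ); lever angle φ = atan2(r sinθ, d + r cosθ).
Differentiating tanφ: φ̇ = rω(d cosθ + r)/(d² + r² + 2dr cosθ).
d² + r² + 2dr cosθ = |CA|² = 0.11923 m²;  d cosθ + r = +0.27265 m.
|ω_lever| = |0.0936·6.16·+0.27265| / 0.11923 = 1.3185 rad/s.

1.32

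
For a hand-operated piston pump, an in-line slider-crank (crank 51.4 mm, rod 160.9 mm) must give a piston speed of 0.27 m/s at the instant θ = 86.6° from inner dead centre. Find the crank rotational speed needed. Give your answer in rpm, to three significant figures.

For an in-line slider-crank, |v_piston| = rω|sinθ|·[1 + r cosθ/√(L² − r² sin²θ)].
With r = 0.0514 m, L = 0.1609 m, θ = 86.6°: the bracketed kinematic factor |dx/dθ| = 0.052335 m.
ω = v/|dx/dθ| = 0.27/0.052335 = 5.1591 rad/s.
N = 60ω/(2π) = 49.265 rpm.

49.3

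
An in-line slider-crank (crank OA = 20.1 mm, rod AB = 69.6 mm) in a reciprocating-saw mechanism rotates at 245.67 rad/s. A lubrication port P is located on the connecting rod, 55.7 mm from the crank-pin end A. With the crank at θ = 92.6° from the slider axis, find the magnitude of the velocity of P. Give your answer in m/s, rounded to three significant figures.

4.88

ω = 245.7 rad/s.  Crank-pin speed |V_A| = rω = 4.938 m/s, perpendicular to OA.
Rod angle: sinφ = −(r/L) sinθ ⇒ φ = -16.768°; ω_rod = −rω cosθ/√(L²−r²sin²θ) = +3.3613 rad/s.
V_P = V_A + ω_rod × AP, with AP = 0.0557 m along the rod.
Components: V_Px = −rω sinθ − a·ω_rod·sinφ = -4.8789 m/s;  V_Py = rω cosθ + a·ω_rod·cosφ = -0.044736 m/s.
|V_P| = √(V_Px² + V_Py²) = 4.8791 m/s.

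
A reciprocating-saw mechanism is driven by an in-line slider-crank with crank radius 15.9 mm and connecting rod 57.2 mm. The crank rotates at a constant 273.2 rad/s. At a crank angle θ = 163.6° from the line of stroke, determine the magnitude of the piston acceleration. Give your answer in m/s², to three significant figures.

858

ω = 273.2 rad/s
x(θ) = r cosθ + √(L² − r² sin²θ); with ω constant, a = ω²·d²x/dθ².
d²x/dθ² = −r cosθ − r²(cos2θ)/√u − r⁴ sin²2θ/(4u^{3/2}),  u = L² − r² sin²θ = 0.00325169 m².
Substituting r = 0.0159 m, L = 0.0572 m, θ = 163.6°: d²x/dθ² = +0.011501 m.
a = ω²·d²x/dθ² = (273.2)²·(+0.011501) = +858.43 m/s²;  |a| = 858.43 m/s².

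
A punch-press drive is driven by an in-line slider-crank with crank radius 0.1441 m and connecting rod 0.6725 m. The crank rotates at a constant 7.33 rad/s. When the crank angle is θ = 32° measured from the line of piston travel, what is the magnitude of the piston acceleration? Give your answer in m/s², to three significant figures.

7.31

ω = 7.33 rad/s
x(θ) = r cosθ + √(L² − r² sin²θ); with ω constant, a = ω²·d²x/dθ².
d²x/dθ² = −r cosθ − r²(cos2θ)/√u − r⁴ sin²2θ/(4u^{3/2}),  u = L² − r² sin²θ = 0.446425 m².
Substituting r = 0.1441 m, L = 0.6725 m, θ = 32°: d²x/dθ² = -0.13612 m.
a = ω²·d²x/dθ² = (7.33)²·(-0.13612) = -7.3135 m/s²;  |a| = 7.3135 m/s².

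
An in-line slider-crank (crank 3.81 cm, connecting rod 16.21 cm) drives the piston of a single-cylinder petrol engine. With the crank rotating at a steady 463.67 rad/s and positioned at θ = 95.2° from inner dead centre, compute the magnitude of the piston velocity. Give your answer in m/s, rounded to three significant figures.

17.2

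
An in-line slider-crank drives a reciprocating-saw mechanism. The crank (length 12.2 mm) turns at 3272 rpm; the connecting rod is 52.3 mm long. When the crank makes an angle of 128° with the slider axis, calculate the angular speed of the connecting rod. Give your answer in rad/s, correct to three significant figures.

50.1

ω = 342.6 rad/s (converted from 3272 rpm).
The rod makes angle φ with the slider axis where L sinφ = r sinθ; differentiating, L cosφ·φ̇ = r ω cosθ.
L cosφ = √(L² − r² sin²θ) = 0.051409 m.
|ω_rod| = r ω |cosθ| / √(L² − r² sin²θ) = 0.0122·342.6·0.61566/0.051409 = 50.062 rad/s.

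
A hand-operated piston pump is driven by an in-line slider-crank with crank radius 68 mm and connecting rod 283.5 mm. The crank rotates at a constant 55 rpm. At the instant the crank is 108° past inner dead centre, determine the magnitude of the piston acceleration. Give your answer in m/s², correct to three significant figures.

1.14

ω = 2π·55/60 = 5.76 rad/s
x(θ) = r cosθ + √(L² − r² sin²θ); with ω constant, a = ω²·d²x/dθ².
d²x/dθ² = −r cosθ − r²(cos2θ)/√u − r⁴ sin²2θ/(4u^{3/2}),  u = L² − r² sin²θ = 0.0761898 m².
Substituting r = 0.068 m, L = 0.2835 m, θ = 108°: d²x/dθ² = +0.034478 m.
a = ω²·d²x/dθ² = (5.76)²·(+0.034478) = +1.1437 m/s²;  |a| = 1.1437 m/s².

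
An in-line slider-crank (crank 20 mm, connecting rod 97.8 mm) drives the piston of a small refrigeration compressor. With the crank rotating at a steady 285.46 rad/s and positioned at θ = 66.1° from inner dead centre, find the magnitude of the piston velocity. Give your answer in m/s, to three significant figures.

ω = 285.5 rad/s
For an in-line slider-crank, x = r cosθ + √(L² − r² sin²θ), so v = −rω sinθ·[1 + r cosθ/√(L² − r² sin²θ)].
With r = 0.02 m, L = 0.0978 m, θ = 66.1°: √(L² − r² sin²θ) = 0.096075 m.
v = −0.02·285.5·0.91425·[1 + 0.02·0.40514/0.096075] = -5.6599 m/s.
|v| = 5.6599 m/s.

5.66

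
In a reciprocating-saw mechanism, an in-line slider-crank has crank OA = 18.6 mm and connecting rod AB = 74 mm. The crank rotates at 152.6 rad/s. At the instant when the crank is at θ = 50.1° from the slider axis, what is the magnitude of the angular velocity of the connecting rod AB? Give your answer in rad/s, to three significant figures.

25.1

ω = 152.6 rad/s
The rod makes angle φ with the slider axis where L sinφ = r sinθ; differentiating, L cosφ·φ̇ = r ω cosθ.
L cosφ = √(L² − r² sin²θ) = 0.072611 m.
|ω_rod| = r ω |cosθ| / √(L² − r² sin²θ) = 0.0186·152.6·0.64145/0.072611 = 25.074 rad/s.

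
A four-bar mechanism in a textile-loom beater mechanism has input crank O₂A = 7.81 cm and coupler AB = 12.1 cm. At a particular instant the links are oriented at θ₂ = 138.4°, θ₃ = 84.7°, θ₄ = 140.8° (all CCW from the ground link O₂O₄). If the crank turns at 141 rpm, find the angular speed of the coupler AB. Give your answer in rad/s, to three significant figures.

ω₂ = 14.77 rad/s (from 141 rpm).
Differentiating the loop-closure r₂e^{iθ₂}+r₃e^{iθ₃}=r₁+r₄e^{iθ₄} gives r₂ω₂e^{iθ₂}+r₃ω₃e^{iθ₃}=r₄ω₄e^{iθ₄}.
Eliminating the other unknown: ω₃ = r₂ω₂ sin(θ₄−θ₂) / [r₃ sin(θ₃−θ₄)].
Numerator sine = +0.04188; denominator sine = -0.83001.
Result = 0.0781·14.77·(+0.04188) / (0.121·(-0.83001)) = -0.48083 rad/s; magnitude 0.48083 rad/s.

0.481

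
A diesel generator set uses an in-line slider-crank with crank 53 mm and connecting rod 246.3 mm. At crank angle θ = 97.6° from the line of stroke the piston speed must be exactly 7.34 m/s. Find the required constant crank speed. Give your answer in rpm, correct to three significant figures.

1370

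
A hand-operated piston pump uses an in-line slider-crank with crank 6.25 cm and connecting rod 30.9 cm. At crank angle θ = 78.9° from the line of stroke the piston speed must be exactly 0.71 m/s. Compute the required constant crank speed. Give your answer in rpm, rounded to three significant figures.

For an in-line slider-crank, |v_piston| = rω|sinθ|·[1 + r cosθ/√(L² − r² sin²θ)].
With r = 0.0625 m, L = 0.309 m, θ = 78.9°: the bracketed kinematic factor |dx/dθ| = 0.063768 m.
ω = v/|dx/dθ| = 0.71/0.063768 = 11.134 rad/s.
N = 60ω/(2π) = 106.32 rpm.

106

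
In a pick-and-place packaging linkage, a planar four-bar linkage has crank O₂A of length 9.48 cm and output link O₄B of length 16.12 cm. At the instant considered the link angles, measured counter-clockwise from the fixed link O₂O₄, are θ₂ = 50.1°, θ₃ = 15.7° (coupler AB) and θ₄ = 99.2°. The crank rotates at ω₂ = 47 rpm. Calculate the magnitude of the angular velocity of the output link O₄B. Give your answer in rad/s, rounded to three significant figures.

ω₂ = 4.922 rad/s (from 47 rpm).
Differentiating the loop-closure r₂e^{iθ₂}+r₃e^{iθ₃}=r₁+r₄e^{iθ₄} gives r₂ω₂e^{iθ₂}+r₃ω₃e^{iθ₃}=r₄ω₄e^{iθ₄}.
Eliminating the other unknown: ω₄ = r₂ω₂ sin(θ₂−θ₃) / [r₄ sin(θ₄−θ₃)].
Numerator sine = +0.56497; denominator sine = +0.99357.
Result = 0.0948·4.922·(+0.56497) / (0.1612·(+0.99357)) = +1.6459 rad/s; magnitude 1.6459 rad/s.

1.65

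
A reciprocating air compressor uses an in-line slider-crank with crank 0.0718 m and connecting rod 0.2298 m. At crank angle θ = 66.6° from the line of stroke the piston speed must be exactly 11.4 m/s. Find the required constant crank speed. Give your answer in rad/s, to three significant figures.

For an in-line slider-crank, |v_piston| = rω|sinθ|·[1 + r cosθ/√(L² − r² sin²θ)].
With r = 0.0718 m, L = 0.2298 m, θ = 66.6°: the bracketed kinematic factor |dx/dθ| = 0.07443 m.
ω = v/|dx/dθ| = 11.4/0.07443 = 153.16 rad/s.

153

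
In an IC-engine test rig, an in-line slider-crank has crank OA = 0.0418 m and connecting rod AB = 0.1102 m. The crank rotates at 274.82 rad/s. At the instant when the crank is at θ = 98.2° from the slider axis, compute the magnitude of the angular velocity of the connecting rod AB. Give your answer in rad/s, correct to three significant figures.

16.0

ω = 274.8 rad/s
The rod makes angle φ with the slider axis where L sinφ = r sinθ; differentiating, L cosφ·φ̇ = r ω cosθ.
L cosφ = √(L² − r² sin²θ) = 0.10214 m.
|ω_rod| = r ω |cosθ| / √(L² − r² sin²θ) = 0.0418·274.8·0.14263/0.10214 = 16.041 rad/s.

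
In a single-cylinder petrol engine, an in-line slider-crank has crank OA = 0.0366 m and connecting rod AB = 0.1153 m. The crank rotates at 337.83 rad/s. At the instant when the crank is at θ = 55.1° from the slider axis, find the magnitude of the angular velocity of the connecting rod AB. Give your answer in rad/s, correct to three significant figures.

ω = 337.8 rad/s
The rod makes angle φ with the slider axis where L sinφ = r sinθ; differentiating, L cosφ·φ̇ = r ω cosθ.
L cosφ = √(L² − r² sin²θ) = 0.11132 m.
|ω_rod| = r ω |cosθ| / √(L² − r² sin²θ) = 0.0366·337.8·0.57215/0.11132 = 63.547 rad/s.

63.5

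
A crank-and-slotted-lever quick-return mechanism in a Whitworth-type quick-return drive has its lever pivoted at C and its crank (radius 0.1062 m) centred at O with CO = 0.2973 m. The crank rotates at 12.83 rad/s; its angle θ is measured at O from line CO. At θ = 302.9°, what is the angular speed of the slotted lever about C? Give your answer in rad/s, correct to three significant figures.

2.72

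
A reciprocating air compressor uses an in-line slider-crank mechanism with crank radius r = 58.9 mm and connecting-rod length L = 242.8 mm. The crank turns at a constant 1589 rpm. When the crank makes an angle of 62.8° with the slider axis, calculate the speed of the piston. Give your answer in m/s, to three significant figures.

9.71

ω = 2π·1589/60 = 166.4 rad/s
For an in-line slider-crank, x = r cosθ + √(L² − r² sin²θ), so v = −rω sinθ·[1 + r cosθ/√(L² − r² sin²θ)].
With r = 0.0589 m, L = 0.2428 m, θ = 62.8°: √(L² − r² sin²θ) = 0.23708 m.
v = −0.0589·166.4·0.88942·[1 + 0.0589·0.45710/0.23708] = -9.707 m/s.
|v| = 9.707 m/s.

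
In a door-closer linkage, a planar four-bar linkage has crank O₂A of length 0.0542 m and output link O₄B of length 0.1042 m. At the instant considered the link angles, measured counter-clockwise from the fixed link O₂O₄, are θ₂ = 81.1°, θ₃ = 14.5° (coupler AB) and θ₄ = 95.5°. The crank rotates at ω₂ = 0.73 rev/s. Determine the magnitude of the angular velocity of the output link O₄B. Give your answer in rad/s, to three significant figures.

2.22

ω₂ = 4.587 rad/s (from 0.73 rev/s).
Differentiating the loop-closure r₂e^{iθ₂}+r₃e^{iθ₃}=r₁+r₄e^{iθ₄} gives r₂ω₂e^{iθ₂}+r₃ω₃e^{iθ₃}=r₄ω₄e^{iθ₄}.
Eliminating the other unknown: ω₄ = r₂ω₂ sin(θ₂−θ₃) / [r₄ sin(θ₄−θ₃)].
Numerator sine = +0.91775; denominator sine = +0.98769.
Result = 0.0542·4.587·(+0.91775) / (0.1042·(+0.98769)) = +2.2169 rad/s; magnitude 2.2169 rad/s.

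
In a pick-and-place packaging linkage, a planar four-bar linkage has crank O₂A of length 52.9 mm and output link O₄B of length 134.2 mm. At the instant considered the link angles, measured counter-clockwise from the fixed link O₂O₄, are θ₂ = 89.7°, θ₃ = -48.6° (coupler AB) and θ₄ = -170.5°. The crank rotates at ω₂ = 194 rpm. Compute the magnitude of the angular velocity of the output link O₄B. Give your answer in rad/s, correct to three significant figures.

6.27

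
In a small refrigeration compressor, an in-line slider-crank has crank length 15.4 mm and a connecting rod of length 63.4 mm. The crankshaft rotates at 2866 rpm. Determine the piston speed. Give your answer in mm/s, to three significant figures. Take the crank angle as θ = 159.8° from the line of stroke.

ω = 2π·2866/60 = 300.1 rad/s
For an in-line slider-crank, x = r cosθ + √(L² − r² sin²θ), so v = −rω sinθ·[1 + r cosθ/√(L² − r² sin²θ)].
With r = 0.0154 m, L = 0.0634 m, θ = 159.8°: √(L² − r² sin²θ) = 0.063177 m.
v = −0.0154·300.1·0.34530·[1 + 0.0154·-0.93849/0.063177] = -1.2308 m/s.
|v| = 1.2308 m/s = 1230.8 mm/s.

1230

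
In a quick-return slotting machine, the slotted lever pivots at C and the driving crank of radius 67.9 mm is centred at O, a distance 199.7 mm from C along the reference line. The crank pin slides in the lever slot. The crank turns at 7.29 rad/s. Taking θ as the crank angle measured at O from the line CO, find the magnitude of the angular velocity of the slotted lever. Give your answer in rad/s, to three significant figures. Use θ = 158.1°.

ω = 7.29 rad/s
Crank pin A relative to C: A = (d + r cosθ, r sinθ); lever angle φ = atan2(r sinθ, d + r cosθ).
Differentiating tanφ: φ̇ = rω(d cosθ + r)/(d² + r² + 2dr cosθ).
d² + r² + 2dr cosθ = |CA|² = 0.0193283 m²;  d cosθ + r = -0.11739 m.
|ω_lever| = |0.0679·7.29·-0.11739| / 0.0193283 = 3.0063 rad/s.

3.01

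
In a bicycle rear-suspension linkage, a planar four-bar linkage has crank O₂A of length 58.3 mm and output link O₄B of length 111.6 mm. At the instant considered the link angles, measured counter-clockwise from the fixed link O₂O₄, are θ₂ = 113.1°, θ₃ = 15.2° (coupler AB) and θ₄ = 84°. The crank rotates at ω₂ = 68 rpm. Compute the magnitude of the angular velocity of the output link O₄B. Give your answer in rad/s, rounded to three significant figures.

3.95

ω₂ = 7.121 rad/s (from 68 rpm).
Differentiating the loop-closure r₂e^{iθ₂}+r₃e^{iθ₃}=r₁+r₄e^{iθ₄} gives r₂ω₂e^{iθ₂}+r₃ω₃e^{iθ₃}=r₄ω₄e^{iθ₄}.
Eliminating the other unknown: ω₄ = r₂ω₂ sin(θ₂−θ₃) / [r₄ sin(θ₄−θ₃)].
Numerator sine = +0.99051; denominator sine = +0.93232.
Result = 0.0583·7.121·(+0.99051) / (0.1116·(+0.93232)) = +3.9522 rad/s; magnitude 3.9522 rad/s.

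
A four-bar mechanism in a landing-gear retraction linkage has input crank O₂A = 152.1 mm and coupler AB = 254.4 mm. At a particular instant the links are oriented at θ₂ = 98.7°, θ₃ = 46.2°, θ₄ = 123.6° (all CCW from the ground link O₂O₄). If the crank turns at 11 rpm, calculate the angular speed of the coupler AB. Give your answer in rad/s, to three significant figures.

ω₂ = 1.152 rad/s (from 11 rpm).
Differentiating the loop-closure r₂e^{iθ₂}+r₃e^{iθ₃}=r₁+r₄e^{iθ₄} gives r₂ω₂e^{iθ₂}+r₃ω₃e^{iθ₃}=r₄ω₄e^{iθ₄}.
Eliminating the other unknown: ω₃ = r₂ω₂ sin(θ₄−θ₂) / [r₃ sin(θ₃−θ₄)].
Numerator sine = +0.42104; denominator sine = -0.97592.
Result = 0.1521·1.152·(+0.42104) / (0.2544·(-0.97592)) = -0.29713 rad/s; magnitude 0.29713 rad/s.

0.297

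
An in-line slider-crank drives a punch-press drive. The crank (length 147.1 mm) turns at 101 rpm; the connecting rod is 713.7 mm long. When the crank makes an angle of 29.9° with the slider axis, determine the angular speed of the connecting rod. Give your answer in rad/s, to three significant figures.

ω = 10.58 rad/s (converted from 101 rpm).
The rod makes angle φ with the slider axis where L sinφ = r sinθ; differentiating, L cosφ·φ̇ = r ω cosθ.
L cosφ = √(L² − r² sin²θ) = 0.70992 m.
|ω_rod| = r ω |cosθ| / √(L² − r² sin²θ) = 0.1471·10.58·0.86690/0.70992 = 1.8998 rad/s.

1.90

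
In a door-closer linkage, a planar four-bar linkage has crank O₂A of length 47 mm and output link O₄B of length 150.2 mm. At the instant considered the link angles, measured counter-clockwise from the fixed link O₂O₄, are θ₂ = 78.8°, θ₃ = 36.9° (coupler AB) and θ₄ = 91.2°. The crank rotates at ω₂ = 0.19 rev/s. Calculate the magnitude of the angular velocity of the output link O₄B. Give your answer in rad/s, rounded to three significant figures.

0.307

ω₂ = 1.194 rad/s (from 0.19 rev/s).
Differentiating the loop-closure r₂e^{iθ₂}+r₃e^{iθ₃}=r₁+r₄e^{iθ₄} gives r₂ω₂e^{iθ₂}+r₃ω₃e^{iθ₃}=r₄ω₄e^{iθ₄}.
Eliminating the other unknown: ω₄ = r₂ω₂ sin(θ₂−θ₃) / [r₄ sin(θ₄−θ₃)].
Numerator sine = +0.66783; denominator sine = +0.81208.
Result = 0.047·1.194·(+0.66783) / (0.1502·(+0.81208)) = +0.3072 rad/s; magnitude 0.3072 rad/s.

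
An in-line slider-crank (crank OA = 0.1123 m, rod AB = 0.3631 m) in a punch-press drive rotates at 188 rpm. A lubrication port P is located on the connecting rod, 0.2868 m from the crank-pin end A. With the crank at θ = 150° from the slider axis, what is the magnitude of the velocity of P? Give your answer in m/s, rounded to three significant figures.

ω = 19.69 rad/s.  Crank-pin speed |V_A| = rω = 2.2109 m/s, perpendicular to OA.
Rod angle: sinφ = −(r/L) sinθ ⇒ φ = -8.896°; ω_rod = −rω cosθ/√(L²−r²sin²θ) = +5.3374 rad/s.
V_P = V_A + ω_rod × AP, with AP = 0.2868 m along the rod.
Components: V_Px = −rω sinθ − a·ω_rod·sinφ = -0.86873 m/s;  V_Py = rω cosθ + a·ω_rod·cosφ = -0.40234 m/s.
|V_P| = √(V_Px² + V_Py²) = 0.95737 m/s.

0.957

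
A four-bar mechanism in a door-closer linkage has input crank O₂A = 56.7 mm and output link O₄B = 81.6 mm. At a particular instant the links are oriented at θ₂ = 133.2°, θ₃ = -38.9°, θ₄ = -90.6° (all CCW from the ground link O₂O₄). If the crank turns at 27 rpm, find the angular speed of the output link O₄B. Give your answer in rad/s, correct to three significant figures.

ω₂ = 2.827 rad/s (from 27 rpm).
Differentiating the loop-closure r₂e^{iθ₂}+r₃e^{iθ₃}=r₁+r₄e^{iθ₄} gives r₂ω₂e^{iθ₂}+r₃ω₃e^{iθ₃}=r₄ω₄e^{iθ₄}.
Eliminating the other unknown: ω₄ = r₂ω₂ sin(θ₂−θ₃) / [r₄ sin(θ₄−θ₃)].
Numerator sine = +0.13744; denominator sine = -0.78478.
Result = 0.0567·2.827·(+0.13744) / (0.0816·(-0.78478)) = -0.34409 rad/s; magnitude 0.34409 rad/s.

0.344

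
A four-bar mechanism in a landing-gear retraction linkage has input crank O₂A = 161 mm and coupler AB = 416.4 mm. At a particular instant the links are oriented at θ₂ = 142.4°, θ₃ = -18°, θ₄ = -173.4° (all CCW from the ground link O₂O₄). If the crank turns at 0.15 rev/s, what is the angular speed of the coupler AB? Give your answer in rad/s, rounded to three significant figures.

ω₂ = 0.9425 rad/s (from 0.15 rev/s).
Differentiating the loop-closure r₂e^{iθ₂}+r₃e^{iθ₃}=r₁+r₄e^{iθ₄} gives r₂ω₂e^{iθ₂}+r₃ω₃e^{iθ₃}=r₄ω₄e^{iθ₄}.
Eliminating the other unknown: ω₃ = r₂ω₂ sin(θ₄−θ₂) / [r₃ sin(θ₃−θ₄)].
Numerator sine = +0.69717; denominator sine = +0.41628.
Result = 0.161·0.9425·(+0.69717) / (0.4164·(+0.41628)) = +0.61029 rad/s; magnitude 0.61029 rad/s.

0.610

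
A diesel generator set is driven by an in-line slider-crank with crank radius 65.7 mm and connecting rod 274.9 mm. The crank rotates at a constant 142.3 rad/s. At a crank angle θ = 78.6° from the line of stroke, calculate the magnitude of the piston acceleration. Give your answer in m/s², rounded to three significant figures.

37.8

ω = 142.3 rad/s
x(θ) = r cosθ + √(L² − r² sin²θ); with ω constant, a = ω²·d²x/dθ².
d²x/dθ² = −r cosθ − r²(cos2θ)/√u − r⁴ sin²2θ/(4u^{3/2}),  u = L² − r² sin²θ = 0.0714222 m².
Substituting r = 0.0657 m, L = 0.2749 m, θ = 78.6°: d²x/dθ² = +0.0018668 m.
a = ω²·d²x/dθ² = (142.3)²·(+0.0018668) = +37.801 m/s²;  |a| = 37.801 m/s².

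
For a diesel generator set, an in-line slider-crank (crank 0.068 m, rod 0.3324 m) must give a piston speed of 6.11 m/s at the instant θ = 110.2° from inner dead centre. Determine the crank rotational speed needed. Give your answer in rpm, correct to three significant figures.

For an in-line slider-crank, |v_piston| = rω|sinθ|·[1 + r cosθ/√(L² − r² sin²θ)].
With r = 0.068 m, L = 0.3324 m, θ = 110.2°: the bracketed kinematic factor |dx/dθ| = 0.059224 m.
ω = v/|dx/dθ| = 6.11/0.059224 = 103.17 rad/s.
N = 60ω/(2π) = 985.18 rpm.

985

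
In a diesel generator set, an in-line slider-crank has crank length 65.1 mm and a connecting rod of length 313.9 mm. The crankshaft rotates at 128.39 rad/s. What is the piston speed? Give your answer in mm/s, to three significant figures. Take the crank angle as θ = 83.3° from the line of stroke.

8510

ω = 128.4 rad/s
For an in-line slider-crank, x = r cosθ + √(L² − r² sin²θ), so v = −rω sinθ·[1 + r cosθ/√(L² − r² sin²θ)].
With r = 0.0651 m, L = 0.3139 m, θ = 83.3°: √(L² − r² sin²θ) = 0.30717 m.
v = −0.0651·128.4·0.99317·[1 + 0.0651·0.11667/0.30717] = -8.5064 m/s.
|v| = 8.5064 m/s = 8506.4 mm/s.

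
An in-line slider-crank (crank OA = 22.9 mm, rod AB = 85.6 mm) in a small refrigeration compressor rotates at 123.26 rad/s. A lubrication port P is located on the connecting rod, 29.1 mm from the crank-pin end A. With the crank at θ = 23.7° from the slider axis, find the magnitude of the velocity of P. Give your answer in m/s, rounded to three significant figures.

2.10

ω = 123.3 rad/s.  Crank-pin speed |V_A| = rω = 2.8227 m/s, perpendicular to OA.
Rod angle: sinφ = −(r/L) sinθ ⇒ φ = -6.173°; ω_rod = −rω cosθ/√(L²−r²sin²θ) = -30.37 rad/s.
V_P = V_A + ω_rod × AP, with AP = 0.0291 m along the rod.
Components: V_Px = −rω sinθ − a·ω_rod·sinφ = -1.2296 m/s;  V_Py = rω cosθ + a·ω_rod·cosφ = +1.706 m/s.
|V_P| = √(V_Px² + V_Py²) = 2.1029 m/s.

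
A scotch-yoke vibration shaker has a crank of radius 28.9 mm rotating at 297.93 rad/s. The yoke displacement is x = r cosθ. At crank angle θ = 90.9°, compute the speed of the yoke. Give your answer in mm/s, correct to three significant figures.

8610

ω = 297.9 rad/s
x = r cosθ ⇒ ẋ = −rω sinθ.
|v| = rω|sinθ| = 0.0289·297.9·|sin 90.9°| = 8.6091 m/s = 8609.1 mm/s.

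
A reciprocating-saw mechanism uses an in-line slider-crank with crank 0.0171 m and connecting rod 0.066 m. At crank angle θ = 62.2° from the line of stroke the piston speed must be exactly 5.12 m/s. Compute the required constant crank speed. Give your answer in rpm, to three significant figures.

2880

For an in-line slider-crank, |v_piston| = rω|sinθ|·[1 + r cosθ/√(L² − r² sin²θ)].
With r = 0.0171 m, L = 0.066 m, θ = 62.2°: the bracketed kinematic factor |dx/dθ| = 0.017004 m.
ω = v/|dx/dθ| = 5.12/0.017004 = 301.1 rad/s.
N = 60ω/(2π) = 2875.3 rpm.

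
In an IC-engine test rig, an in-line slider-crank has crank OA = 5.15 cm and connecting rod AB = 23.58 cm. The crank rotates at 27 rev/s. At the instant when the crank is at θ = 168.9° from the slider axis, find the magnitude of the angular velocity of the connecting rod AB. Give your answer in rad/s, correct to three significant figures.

36.4

ω = 169.6 rad/s (converted from 27 rev/s).
The rod makes angle φ with the slider axis where L sinφ = r sinθ; differentiating, L cosφ·φ̇ = r ω cosθ.
L cosφ = √(L² − r² sin²θ) = 0.23559 m.
|ω_rod| = r ω |cosθ| / √(L² − r² sin²θ) = 0.0515·169.6·0.98129/0.23559 = 36.391 rad/s.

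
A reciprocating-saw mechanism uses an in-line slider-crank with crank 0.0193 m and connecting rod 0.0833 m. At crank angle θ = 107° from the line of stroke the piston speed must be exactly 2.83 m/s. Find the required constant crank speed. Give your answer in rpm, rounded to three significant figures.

1570

For an in-line slider-crank, |v_piston| = rω|sinθ|·[1 + r cosθ/√(L² − r² sin²θ)].
With r = 0.0193 m, L = 0.0833 m, θ = 107°: the bracketed kinematic factor |dx/dθ| = 0.017175 m.
ω = v/|dx/dθ| = 2.83/0.017175 = 164.78 rad/s.
N = 60ω/(2π) = 1573.5 rpm.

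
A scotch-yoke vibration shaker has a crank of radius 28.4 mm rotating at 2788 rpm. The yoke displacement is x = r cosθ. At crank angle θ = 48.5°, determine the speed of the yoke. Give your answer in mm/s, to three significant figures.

ω = 292 rad/s (from 2788 rpm).
x = r cosθ ⇒ ẋ = −rω sinθ.
|v| = rω|sinθ| = 0.0284·292·|sin 48.5°| = 6.2101 m/s = 6210.1 mm/s.

6210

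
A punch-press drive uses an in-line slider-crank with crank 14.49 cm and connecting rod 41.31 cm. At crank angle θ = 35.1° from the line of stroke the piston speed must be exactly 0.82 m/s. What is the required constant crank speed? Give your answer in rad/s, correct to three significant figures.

7.61

For an in-line slider-crank, |v_piston| = rω|sinθ|·[1 + r cosθ/√(L² − r² sin²θ)].
With r = 0.1449 m, L = 0.4131 m, θ = 35.1°: the bracketed kinematic factor |dx/dθ| = 0.10773 m.
ω = v/|dx/dθ| = 0.82/0.10773 = 7.6116 rad/s.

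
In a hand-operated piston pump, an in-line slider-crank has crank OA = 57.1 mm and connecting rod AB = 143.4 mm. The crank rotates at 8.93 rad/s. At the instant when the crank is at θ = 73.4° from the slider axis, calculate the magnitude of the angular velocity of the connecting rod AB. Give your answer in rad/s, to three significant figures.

ω = 8.93 rad/s
The rod makes angle φ with the slider axis where L sinφ = r sinθ; differentiating, L cosφ·φ̇ = r ω cosθ.
L cosφ = √(L² − r² sin²θ) = 0.13255 m.
|ω_rod| = r ω |cosθ| / √(L² − r² sin²θ) = 0.0571·8.93·0.28569/0.13255 = 1.099 rad/s.

1.10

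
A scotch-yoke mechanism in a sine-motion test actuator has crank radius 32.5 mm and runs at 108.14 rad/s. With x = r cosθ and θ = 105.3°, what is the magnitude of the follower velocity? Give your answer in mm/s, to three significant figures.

ω = 108.1 rad/s
x = r cosθ ⇒ ẋ = −rω sinθ.
|v| = rω|sinθ| = 0.0325·108.1·|sin 105.3°| = 3.39 m/s = 3390 mm/s.

3390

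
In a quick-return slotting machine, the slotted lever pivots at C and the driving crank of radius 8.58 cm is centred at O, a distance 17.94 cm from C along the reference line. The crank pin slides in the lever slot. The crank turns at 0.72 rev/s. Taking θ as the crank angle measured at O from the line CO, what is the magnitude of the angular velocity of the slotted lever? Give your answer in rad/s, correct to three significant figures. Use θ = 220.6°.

ω = 4.524 rad/s (from 0.72 rev/s).
Crank pin A relative to C: A = (d + r cosθ, r sinθ); lever angle φ = atan2(r sinθ, d + r cosθ).
Differentiating tanφ: φ̇ = rω(d cosθ + r)/(d² + r² + 2dr cosθ).
d² + r² + 2dr cosθ = |CA|² = 0.0161718 m²;  d cosθ + r = -0.050413 m.
|ω_lever| = |0.0858·4.524·-0.050413| / 0.0161718 = 1.21 rad/s.

1.21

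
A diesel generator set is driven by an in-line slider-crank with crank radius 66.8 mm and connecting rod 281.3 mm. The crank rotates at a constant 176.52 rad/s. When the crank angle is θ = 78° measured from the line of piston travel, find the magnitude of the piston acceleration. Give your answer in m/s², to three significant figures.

30.2

ω = 176.5 rad/s
x(θ) = r cosθ + √(L² − r² sin²θ); with ω constant, a = ω²·d²x/dθ².
d²x/dθ² = −r cosθ − r²(cos2θ)/√u − r⁴ sin²2θ/(4u^{3/2}),  u = L² − r² sin²θ = 0.0748603 m².
Substituting r = 0.0668 m, L = 0.2813 m, θ = 78°: d²x/dθ² = +0.0009703 m.
a = ω²·d²x/dθ² = (176.5)²·(+0.0009703) = +30.234 m/s²;  |a| = 30.234 m/s².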